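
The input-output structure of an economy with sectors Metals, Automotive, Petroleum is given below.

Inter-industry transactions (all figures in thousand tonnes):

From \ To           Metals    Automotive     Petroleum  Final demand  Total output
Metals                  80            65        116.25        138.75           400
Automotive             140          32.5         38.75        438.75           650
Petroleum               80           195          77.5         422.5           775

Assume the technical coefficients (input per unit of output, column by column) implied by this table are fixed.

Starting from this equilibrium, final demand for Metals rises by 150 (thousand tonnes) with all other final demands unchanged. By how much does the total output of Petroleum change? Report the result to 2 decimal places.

Technical coefficients a_ij = z_ij / X_j:
  a_MM = 80/400 = 0.20, a_AM = 140/400 = 0.35, a_PM = 80/400 = 0.20
  a_MA = 65/650 = 0.10, a_AA = 32.5/650 = 0.05, a_PA = 195/650 = 0.30
  a_MP = 116.25/775 = 0.15, a_AP = 38.75/775 = 0.05, a_PP = 77.5/775 = 0.10
I − A =
  [   0.80    -0.10    -0.15]
  [  -0.35     0.95    -0.05]
  [  -0.20    -0.30     0.90]
Cofactors of I−A, C_ij = (−1)^(i+j)·(minor ij) (rows/columns in the sector order above):
  C_11 = (0.95)(0.90) − (-0.05)(-0.30) = 0.8400
  C_12 = −[(-0.35)(0.90) − (-0.05)(-0.20)] = 0.3250
  C_13 = (-0.35)(-0.30) − (0.95)(-0.20) = 0.2950
  C_21 = −[(-0.10)(0.90) − (-0.15)(-0.30)] = 0.1350
  C_22 = (0.80)(0.90) − (-0.15)(-0.20) = 0.6900
  C_23 = −[(0.80)(-0.30) − (-0.10)(-0.20)] = 0.2600
  C_31 = (-0.10)(-0.05) − (-0.15)(0.95) = 0.1475
  C_32 = −[(0.80)(-0.05) − (-0.15)(-0.35)] = 0.0925
  C_33 = (0.80)(0.95) − (-0.10)(-0.35) = 0.7250
det(I−A) = Σ_j (I−A)_1j·C_1j = (0.80)(0.8400) + (-0.10)(0.3250) + (-0.15)(0.2950) = 0.59525
adj(I−A) = Cᵀ =
  [ 0.8400   0.1350   0.1475]
  [ 0.3250   0.6900   0.0925]
  [ 0.2950   0.2600   0.7250]
(I − A)⁻¹ = adj(I−A) / det(I−A) ≈
  [   1.4112     0.2268     0.2478]
  [   0.5460     1.1592     0.1554]
  [   0.4956     0.4368     1.2180]
Δx = (I − A)⁻¹ Δd with Δd having +150 in the Metals component and 0 elsewhere.
So Δx_P = L_PM · (+150), where L_PM = adj(I−A)_PM / det(I−A) = 0.2950 / 0.59525.
Δx_P = 0.2950 × (+150) / 0.59525 = 44.25 / 0.59525 ≈ 74.34.

Δx_P = 74.34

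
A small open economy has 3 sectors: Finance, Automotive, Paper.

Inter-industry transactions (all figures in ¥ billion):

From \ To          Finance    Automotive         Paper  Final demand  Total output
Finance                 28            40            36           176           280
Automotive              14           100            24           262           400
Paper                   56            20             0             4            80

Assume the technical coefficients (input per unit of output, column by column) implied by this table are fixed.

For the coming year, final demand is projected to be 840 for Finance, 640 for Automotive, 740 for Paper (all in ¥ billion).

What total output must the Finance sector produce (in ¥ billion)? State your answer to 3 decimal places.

x_1 = 1663.158

Technical coefficients a_ij = z_ij / X_j:
  a_11 = 28/280 = 0.10, a_21 = 14/280 = 0.05, a_31 = 56/280 = 0.20
  a_12 = 40/400 = 0.10, a_22 = 100/400 = 0.25, a_32 = 20/400 = 0.05
  a_13 = 36/80 = 0.45, a_23 = 24/80 = 0.30, a_33 = 0/80 = 0.00
I − A =
  [   0.90    -0.10    -0.45]
  [  -0.05     0.75    -0.30]
  [  -0.20    -0.05     1.00]
Cofactors of I−A, C_ij = (−1)^(i+j)·(minor ij) (rows/columns in the sector order above):
  C_11 = (0.75)(1.00) − (-0.30)(-0.05) = 0.7350
  C_12 = −[(-0.05)(1.00) − (-0.30)(-0.20)] = 0.1100
  C_13 = (-0.05)(-0.05) − (0.75)(-0.20) = 0.1525
  C_21 = −[(-0.10)(1.00) − (-0.45)(-0.05)] = 0.1225
  C_22 = (0.90)(1.00) − (-0.45)(-0.20) = 0.8100
  C_23 = −[(0.90)(-0.05) − (-0.10)(-0.20)] = 0.0650
  C_31 = (-0.10)(-0.30) − (-0.45)(0.75) = 0.3675
  C_32 = −[(0.90)(-0.30) − (-0.45)(-0.05)] = 0.2925
  C_33 = (0.90)(0.75) − (-0.10)(-0.05) = 0.6700
det(I−A) = Σ_j (I−A)_1j·C_1j = (0.90)(0.7350) + (-0.10)(0.1100) + (-0.45)(0.1525) = 0.581875
adj(I−A) = Cᵀ =
  [ 0.7350   0.1225   0.3675]
  [ 0.1100   0.8100   0.2925]
  [ 0.1525   0.0650   0.6700]
(I − A)⁻¹ = adj(I−A) / det(I−A) ≈
  [   1.2632     0.2105     0.6316]
  [   0.1890     1.3921     0.5027]
  [   0.2621     0.1117     1.1515]
x = (I − A)⁻¹ d = adj(I−A)·d / det(I−A), with det(I−A) = 0.581875:
  x_1 = (0.7350·840 + 0.1225·640 + 0.3675·740) / 0.581875 = 967.75 / 0.581875 ≈ 1663.158
  x_2 = (0.1100·840 + 0.8100·640 + 0.2925·740) / 0.581875 = 827.25 / 0.581875 ≈ 1421.697
  x_3 = (0.1525·840 + 0.0650·640 + 0.6700·740) / 0.581875 = 665.50 / 0.581875 ≈ 1143.716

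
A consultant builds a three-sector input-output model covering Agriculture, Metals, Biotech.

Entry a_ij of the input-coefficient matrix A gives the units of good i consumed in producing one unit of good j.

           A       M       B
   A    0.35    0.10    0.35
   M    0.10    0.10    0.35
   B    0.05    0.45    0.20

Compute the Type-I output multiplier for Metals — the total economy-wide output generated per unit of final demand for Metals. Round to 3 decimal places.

m_M = 3.198

I − A =
  [   0.65    -0.10    -0.35]
  [  -0.10     0.90    -0.35]
  [  -0.05    -0.45     0.80]
Cofactors of I−A, C_ij = (−1)^(i+j)·(minor ij) (rows/columns in the sector order above):
  C_11 = (0.90)(0.80) − (-0.35)(-0.45) = 0.5625
  C_12 = −[(-0.10)(0.80) − (-0.35)(-0.05)] = 0.0975
  C_13 = (-0.10)(-0.45) − (0.90)(-0.05) = 0.0900
  C_21 = −[(-0.10)(0.80) − (-0.35)(-0.45)] = 0.2375
  C_22 = (0.65)(0.80) − (-0.35)(-0.05) = 0.5025
  C_23 = −[(0.65)(-0.45) − (-0.10)(-0.05)] = 0.2975
  C_31 = (-0.10)(-0.35) − (-0.35)(0.90) = 0.3500
  C_32 = −[(0.65)(-0.35) − (-0.35)(-0.10)] = 0.2625
  C_33 = (0.65)(0.90) − (-0.10)(-0.10) = 0.5750
det(I−A) = Σ_j (I−A)_1j·C_1j = (0.65)(0.5625) + (-0.10)(0.0975) + (-0.35)(0.0900) = 0.324375
adj(I−A) = Cᵀ =
  [ 0.5625   0.2375   0.3500]
  [ 0.0975   0.5025   0.2625]
  [ 0.0900   0.2975   0.5750]
(I − A)⁻¹ = adj(I−A) / det(I−A) ≈
  [   1.7341     0.7322     1.0790]
  [   0.3006     1.5491     0.8092]
  [   0.2775     0.9171     1.7726]
The output multiplier for sector j is the column-j sum of the Leontief inverse (I − A)⁻¹ = adj(I−A) / det(I−A).
Column M of adj(I−A): (0.2375, 0.5025, 0.2975); det(I−A) = 0.324375.
m_M = (0.2375 + 0.5025 + 0.2975) / 0.324375 = 1.0375 / 0.324375 ≈ 3.198.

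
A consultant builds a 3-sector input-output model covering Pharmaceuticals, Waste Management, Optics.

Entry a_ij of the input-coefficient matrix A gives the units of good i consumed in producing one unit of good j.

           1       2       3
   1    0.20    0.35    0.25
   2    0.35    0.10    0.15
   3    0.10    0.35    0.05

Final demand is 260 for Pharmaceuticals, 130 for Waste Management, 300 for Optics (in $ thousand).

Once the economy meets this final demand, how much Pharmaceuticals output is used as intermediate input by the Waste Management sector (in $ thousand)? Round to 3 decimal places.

z_12 = 185.880

I − A =
  [   0.80    -0.35    -0.25]
  [  -0.35     0.90    -0.15]
  [  -0.10    -0.35     0.95]
Cofactors of I−A, C_ij = (−1)^(i+j)·(minor ij) (rows/columns in the sector order above):
  C_11 = (0.90)(0.95) − (-0.15)(-0.35) = 0.8025
  C_12 = −[(-0.35)(0.95) − (-0.15)(-0.10)] = 0.3475
  C_13 = (-0.35)(-0.35) − (0.90)(-0.10) = 0.2125
  C_21 = −[(-0.35)(0.95) − (-0.25)(-0.35)] = 0.4200
  C_22 = (0.80)(0.95) − (-0.25)(-0.10) = 0.7350
  C_23 = −[(0.80)(-0.35) − (-0.35)(-0.10)] = 0.3150
  C_31 = (-0.35)(-0.15) − (-0.25)(0.90) = 0.2775
  C_32 = −[(0.80)(-0.15) − (-0.25)(-0.35)] = 0.2075
  C_33 = (0.80)(0.90) − (-0.35)(-0.35) = 0.5975
det(I−A) = Σ_j (I−A)_1j·C_1j = (0.80)(0.8025) + (-0.35)(0.3475) + (-0.25)(0.2125) = 0.46725
adj(I−A) = Cᵀ =
  [ 0.8025   0.4200   0.2775]
  [ 0.3475   0.7350   0.2075]
  [ 0.2125   0.3150   0.5975]
(I − A)⁻¹ = adj(I−A) / det(I−A) ≈
  [   1.7175     0.8989     0.5939]
  [   0.7437     1.5730     0.4441]
  [   0.4548     0.6742     1.2788]
First solve x = (I − A)⁻¹ d = adj(I−A)·d / det(I−A); in particular x_2 = (0.3475·260 + 0.7350·130 + 0.2075·300) / 0.46725 = 248.15 / 0.46725 ≈ 531.08614.
Intermediate flow from 1 to 2: z_12 = a_12 · x_2 = 0.35 × 248.15 / 0.46725 = 86.8525 / 0.46725 ≈ 185.880.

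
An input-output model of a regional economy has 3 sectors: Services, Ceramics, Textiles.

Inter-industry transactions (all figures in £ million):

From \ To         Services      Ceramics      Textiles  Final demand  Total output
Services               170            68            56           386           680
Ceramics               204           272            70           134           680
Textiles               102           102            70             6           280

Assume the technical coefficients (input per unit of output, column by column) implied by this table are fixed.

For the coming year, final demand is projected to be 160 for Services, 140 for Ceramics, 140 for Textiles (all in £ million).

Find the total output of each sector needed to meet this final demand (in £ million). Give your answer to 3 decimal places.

Technical coefficients a_ij = z_ij / X_j:
  a_11 = 170/680 = 0.25, a_21 = 204/680 = 0.30, a_31 = 102/680 = 0.15
  a_12 = 68/680 = 0.10, a_22 = 272/680 = 0.40, a_32 = 102/680 = 0.15
  a_13 = 56/280 = 0.20, a_23 = 70/280 = 0.25, a_33 = 70/280 = 0.25
I − A =
  [   0.75    -0.10    -0.20]
  [  -0.30     0.60    -0.25]
  [  -0.15    -0.15     0.75]
Cofactors of I−A, C_ij = (−1)^(i+j)·(minor ij) (rows/columns in the sector order above):
  C_11 = (0.60)(0.75) − (-0.25)(-0.15) = 0.4125
  C_12 = −[(-0.30)(0.75) − (-0.25)(-0.15)] = 0.2625
  C_13 = (-0.30)(-0.15) − (0.60)(-0.15) = 0.1350
  C_21 = −[(-0.10)(0.75) − (-0.20)(-0.15)] = 0.1050
  C_22 = (0.75)(0.75) − (-0.20)(-0.15) = 0.5325
  C_23 = −[(0.75)(-0.15) − (-0.10)(-0.15)] = 0.1275
  C_31 = (-0.10)(-0.25) − (-0.20)(0.60) = 0.1450
  C_32 = −[(0.75)(-0.25) − (-0.20)(-0.30)] = 0.2475
  C_33 = (0.75)(0.60) − (-0.10)(-0.30) = 0.4200
det(I−A) = Σ_j (I−A)_1j·C_1j = (0.75)(0.4125) + (-0.10)(0.2625) + (-0.20)(0.1350) = 0.256125
adj(I−A) = Cᵀ =
  [ 0.4125   0.1050   0.1450]
  [ 0.2625   0.5325   0.2475]
  [ 0.1350   0.1275   0.4200]
(I − A)⁻¹ = adj(I−A) / det(I−A) ≈
  [   1.6105     0.4100     0.5661]
  [   1.0249     2.0791     0.9663]
  [   0.5271     0.4978     1.6398]
x = (I − A)⁻¹ d = adj(I−A)·d / det(I−A), with det(I−A) = 0.256125:
  x_1 = (0.4125·160 + 0.1050·140 + 0.1450·140) / 0.256125 = 101.00 / 0.256125 ≈ 394.339
  x_2 = (0.2625·160 + 0.5325·140 + 0.2475·140) / 0.256125 = 151.20 / 0.256125 ≈ 590.337
  x_3 = (0.1350·160 + 0.1275·140 + 0.4200·140) / 0.256125 = 98.25 / 0.256125 ≈ 383.602

x_1 = 394.339, x_2 = 590.337, x_3 = 383.602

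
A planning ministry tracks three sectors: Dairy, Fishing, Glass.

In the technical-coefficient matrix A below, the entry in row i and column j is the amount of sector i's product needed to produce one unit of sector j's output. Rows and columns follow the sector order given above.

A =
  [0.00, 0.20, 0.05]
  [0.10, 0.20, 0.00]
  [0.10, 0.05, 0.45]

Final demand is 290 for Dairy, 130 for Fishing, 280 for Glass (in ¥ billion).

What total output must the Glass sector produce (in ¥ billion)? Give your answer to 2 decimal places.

x_3 = 593.64

I − A =
  [   1.00    -0.20    -0.05]
  [  -0.10     0.80     0.00]
  [  -0.10    -0.05     0.55]
Cofactors of I−A, C_ij = (−1)^(i+j)·(minor ij) (rows/columns in the sector order above):
  C_11 = (0.80)(0.55) − (0.00)(-0.05) = 0.4400
  C_12 = −[(-0.10)(0.55) − (0.00)(-0.10)] = 0.0550
  C_13 = (-0.10)(-0.05) − (0.80)(-0.10) = 0.0850
  C_21 = −[(-0.20)(0.55) − (-0.05)(-0.05)] = 0.1125
  C_22 = (1.00)(0.55) − (-0.05)(-0.10) = 0.5450
  C_23 = −[(1.00)(-0.05) − (-0.20)(-0.10)] = 0.0700
  C_31 = (-0.20)(0.00) − (-0.05)(0.80) = 0.0400
  C_32 = −[(1.00)(0.00) − (-0.05)(-0.10)] = 0.0050
  C_33 = (1.00)(0.80) − (-0.20)(-0.10) = 0.7800
det(I−A) = Σ_j (I−A)_1j·C_1j = (1.00)(0.4400) + (-0.20)(0.0550) + (-0.05)(0.0850) = 0.42475
adj(I−A) = Cᵀ =
  [ 0.4400   0.1125   0.0400]
  [ 0.0550   0.5450   0.0050]
  [ 0.0850   0.0700   0.7800]
(I − A)⁻¹ = adj(I−A) / det(I−A) ≈
  [   1.0359     0.2649     0.0942]
  [   0.1295     1.2831     0.0118]
  [   0.2001     0.1648     1.8364]
x = (I − A)⁻¹ d = adj(I−A)·d / det(I−A), with det(I−A) = 0.42475:
  x_1 = (0.4400·290 + 0.1125·130 + 0.0400·280) / 0.42475 = 153.425 / 0.42475 ≈ 361.21
  x_2 = (0.0550·290 + 0.5450·130 + 0.0050·280) / 0.42475 = 88.20 / 0.42475 ≈ 207.65
  x_3 = (0.0850·290 + 0.0700·130 + 0.7800·280) / 0.42475 = 252.15 / 0.42475 ≈ 593.64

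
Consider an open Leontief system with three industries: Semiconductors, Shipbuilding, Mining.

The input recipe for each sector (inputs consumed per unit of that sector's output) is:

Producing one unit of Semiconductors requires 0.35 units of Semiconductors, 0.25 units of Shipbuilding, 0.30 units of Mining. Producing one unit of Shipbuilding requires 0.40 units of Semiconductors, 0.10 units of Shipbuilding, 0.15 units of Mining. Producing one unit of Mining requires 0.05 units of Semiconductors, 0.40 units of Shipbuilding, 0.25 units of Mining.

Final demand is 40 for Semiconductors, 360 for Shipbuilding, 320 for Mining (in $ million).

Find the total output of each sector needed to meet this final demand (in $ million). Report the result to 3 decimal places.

x_1 = 768.627, x_2 = 1031.468, x_3 = 940.411

I − A =
  [   0.65    -0.40    -0.05]
  [  -0.25     0.90    -0.40]
  [  -0.30    -0.15     0.75]
Cofactors of I−A, C_ij = (−1)^(i+j)·(minor ij) (rows/columns in the sector order above):
  C_11 = (0.90)(0.75) − (-0.40)(-0.15) = 0.6150
  C_12 = −[(-0.25)(0.75) − (-0.40)(-0.30)] = 0.3075
  C_13 = (-0.25)(-0.15) − (0.90)(-0.30) = 0.3075
  C_21 = −[(-0.40)(0.75) − (-0.05)(-0.15)] = 0.3075
  C_22 = (0.65)(0.75) − (-0.05)(-0.30) = 0.4725
  C_23 = −[(0.65)(-0.15) − (-0.40)(-0.30)] = 0.2175
  C_31 = (-0.40)(-0.40) − (-0.05)(0.90) = 0.2050
  C_32 = −[(0.65)(-0.40) − (-0.05)(-0.25)] = 0.2725
  C_33 = (0.65)(0.90) − (-0.40)(-0.25) = 0.4850
det(I−A) = Σ_j (I−A)_1j·C_1j = (0.65)(0.6150) + (-0.40)(0.3075) + (-0.05)(0.3075) = 0.261375
adj(I−A) = Cᵀ =
  [ 0.6150   0.3075   0.2050]
  [ 0.3075   0.4725   0.2725]
  [ 0.3075   0.2175   0.4850]
(I − A)⁻¹ = adj(I−A) / det(I−A) ≈
  [   2.3529     1.1765     0.7843]
  [   1.1765     1.8077     1.0426]
  [   1.1765     0.8321     1.8556]
x = (I − A)⁻¹ d = adj(I−A)·d / det(I−A), with det(I−A) = 0.261375:
  x_1 = (0.6150·40 + 0.3075·360 + 0.2050·320) / 0.261375 = 200.90 / 0.261375 ≈ 768.627
  x_2 = (0.3075·40 + 0.4725·360 + 0.2725·320) / 0.261375 = 269.60 / 0.261375 ≈ 1031.468
  x_3 = (0.3075·40 + 0.2175·360 + 0.4850·320) / 0.261375 = 245.80 / 0.261375 ≈ 940.411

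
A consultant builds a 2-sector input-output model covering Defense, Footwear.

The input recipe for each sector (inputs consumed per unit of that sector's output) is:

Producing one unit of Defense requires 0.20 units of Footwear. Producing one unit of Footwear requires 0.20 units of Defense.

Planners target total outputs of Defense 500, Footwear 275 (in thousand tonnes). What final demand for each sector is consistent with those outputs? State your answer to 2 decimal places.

I − A =
  [   1.00    -0.20]
  [  -0.20     1.00]
d = (I − A) x:
  d_1 = (+1.00)·500 + (-0.20)·275 = 445.00
  d_2 = (-0.20)·500 + (+1.00)·275 = 175.00

d_1 = 445.00, d_2 = 175.00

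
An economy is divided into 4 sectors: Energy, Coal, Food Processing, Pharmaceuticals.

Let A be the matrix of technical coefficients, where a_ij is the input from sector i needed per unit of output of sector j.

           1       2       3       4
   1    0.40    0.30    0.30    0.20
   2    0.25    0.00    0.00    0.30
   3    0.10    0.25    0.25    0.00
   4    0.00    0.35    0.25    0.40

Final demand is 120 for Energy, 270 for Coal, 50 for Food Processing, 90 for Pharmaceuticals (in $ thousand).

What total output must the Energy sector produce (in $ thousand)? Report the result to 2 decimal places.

I − A =
  [   0.60    -0.30    -0.30    -0.20]
  [  -0.25     1.00     0.00    -0.30]
  [  -0.10    -0.25     0.75     0.00]
  [   0.00    -0.35    -0.25     0.60]
Compute the cofactors C_ij = (−1)^(i+j)·(3×3 minor ij) of I−A; the adjugate is their transpose:
adj(I−A) = Cᵀ =
  [ 0.35250   0.24500   0.22100   0.24000]
  [ 0.12000   0.24700   0.10250   0.16350]
  [ 0.08700   0.11500   0.23450   0.08650]
  [ 0.10625   0.19200   0.15750   0.34500]
det(I−A) = Σ_j (I−A)_1j·C_1j = (0.60)(0.35250) + (-0.30)(0.12000) + (-0.30)(0.08700) + (-0.20)(0.10625) = 0.12815
(I − A)⁻¹ = adj(I−A) / det(I−A) ≈
  [   2.7507     1.9118     1.7245     1.8728]
  [   0.9364     1.9274     0.7998     1.2758]
  [   0.6789     0.8974     1.8299     0.6750]
  [   0.8291     1.4982     1.2290     2.6922]
x = (I − A)⁻¹ d = adj(I−A)·d / det(I−A), with det(I−A) = 0.12815:
  x_1 = (0.35250·120 + 0.24500·270 + 0.22100·50 + 0.24000·90) / 0.12815 = 141.10 / 0.12815 ≈ 1101.05
  x_2 = (0.12000·120 + 0.24700·270 + 0.10250·50 + 0.16350·90) / 0.12815 = 100.93 / 0.12815 ≈ 787.59
  x_3 = (0.08700·120 + 0.11500·270 + 0.23450·50 + 0.08650·90) / 0.12815 = 61.00 / 0.12815 ≈ 476.00
  x_4 = (0.10625·120 + 0.19200·270 + 0.15750·50 + 0.34500·90) / 0.12815 = 103.515 / 0.12815 ≈ 807.76

x_1 = 1101.05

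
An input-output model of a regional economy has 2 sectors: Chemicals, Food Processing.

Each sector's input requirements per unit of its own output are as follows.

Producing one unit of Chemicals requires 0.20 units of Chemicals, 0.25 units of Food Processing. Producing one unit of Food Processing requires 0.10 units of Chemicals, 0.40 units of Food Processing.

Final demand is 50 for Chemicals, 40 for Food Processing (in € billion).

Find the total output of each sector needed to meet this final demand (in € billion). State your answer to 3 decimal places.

x_1 = 74.725, x_2 = 97.802

I − A =
  [   0.80    -0.10]
  [  -0.25     0.60]
det(I−A) = (0.80)(0.60) − (-0.10)(-0.25) = 0.4550
adj(I−A) = [[0.60, 0.10], [0.25, 0.80]]
(I − A)⁻¹ = adj(I−A) / det(I−A) ≈
  [   1.3187     0.2198]
  [   0.5495     1.7582]
x = (I − A)⁻¹ d = adj(I−A)·d / det(I−A), with det(I−A) = 0.4550:
  x_1 = (0.60·50 + 0.10·40) / 0.4550 = 34.00 / 0.4550 ≈ 74.725
  x_2 = (0.25·50 + 0.80·40) / 0.4550 = 44.50 / 0.4550 ≈ 97.802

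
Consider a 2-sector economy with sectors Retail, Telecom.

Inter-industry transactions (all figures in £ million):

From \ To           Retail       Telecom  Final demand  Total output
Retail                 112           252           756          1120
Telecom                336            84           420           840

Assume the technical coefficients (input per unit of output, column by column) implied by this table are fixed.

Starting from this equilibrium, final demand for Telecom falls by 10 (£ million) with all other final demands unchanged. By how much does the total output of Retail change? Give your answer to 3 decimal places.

Technical coefficients a_ij = z_ij / X_j:
  a_11 = 112/1120 = 0.10, a_21 = 336/1120 = 0.30
  a_12 = 252/840 = 0.30, a_22 = 84/840 = 0.10
I − A =
  [   0.90    -0.30]
  [  -0.30     0.90]
det(I−A) = (0.90)(0.90) − (-0.30)(-0.30) = 0.7200
adj(I−A) = [[0.90, 0.30], [0.30, 0.90]]
(I − A)⁻¹ = adj(I−A) / det(I−A) ≈
  [   1.2500     0.4167]
  [   0.4167     1.2500]
Δx = (I − A)⁻¹ Δd with Δd having -10 in the Telecom component and 0 elsewhere.
So Δx_1 = L_12 · (-10), where L_12 = adj(I−A)_12 / det(I−A) = 0.30 / 0.7200.
Δx_1 = 0.30 × (-10) / 0.7200 = -3.00 / 0.7200 ≈ -4.167.

Δx_1 = -4.167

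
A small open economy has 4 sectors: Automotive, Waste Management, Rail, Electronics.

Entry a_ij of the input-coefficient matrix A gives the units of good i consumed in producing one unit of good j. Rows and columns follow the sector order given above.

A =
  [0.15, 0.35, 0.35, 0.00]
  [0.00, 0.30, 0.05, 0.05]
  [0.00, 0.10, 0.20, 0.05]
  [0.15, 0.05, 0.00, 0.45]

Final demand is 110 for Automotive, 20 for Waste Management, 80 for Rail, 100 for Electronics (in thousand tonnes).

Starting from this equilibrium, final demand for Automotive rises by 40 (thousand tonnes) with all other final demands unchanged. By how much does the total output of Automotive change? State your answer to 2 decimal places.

Δx_A = 47.86

I − A =
  [   0.85    -0.35    -0.35     0.00]
  [   0.00     0.70    -0.05    -0.05]
  [   0.00    -0.10     0.80    -0.05]
  [  -0.15    -0.05     0.00     0.55]
Compute the cofactors C_ij = (−1)^(i+j)·(3×3 minor ij) of I−A; the adjugate is their transpose:
adj(I−A) = Cᵀ =
  [ 0.303125   0.174125   0.143500   0.028875]
  [ 0.006375   0.371375   0.026000   0.036125]
  [ 0.006000   0.051500   0.322500   0.034000]
  [ 0.083250   0.081250   0.041500   0.471750]
det(I−A) = Σ_j (I−A)_1j·C_1j = (0.85)(0.303125) + (-0.35)(0.006375) + (-0.35)(0.006000) + (0.00)(0.083250) = 0.253325
(I − A)⁻¹ = adj(I−A) / det(I−A) ≈
  [   1.1966     0.6874     0.5665     0.1140]
  [   0.0252     1.4660     0.1026     0.1426]
  [   0.0237     0.2033     1.2731     0.1342]
  [   0.3286     0.3207     0.1638     1.8622]
Δx = (I − A)⁻¹ Δd with Δd having +40 in the Automotive component and 0 elsewhere.
So Δx_A = L_AA · (+40), where L_AA = adj(I−A)_AA / det(I−A) = 0.303125 / 0.253325.
Δx_A = 0.303125 × (+40) / 0.253325 = 12.125 / 0.253325 ≈ 47.86.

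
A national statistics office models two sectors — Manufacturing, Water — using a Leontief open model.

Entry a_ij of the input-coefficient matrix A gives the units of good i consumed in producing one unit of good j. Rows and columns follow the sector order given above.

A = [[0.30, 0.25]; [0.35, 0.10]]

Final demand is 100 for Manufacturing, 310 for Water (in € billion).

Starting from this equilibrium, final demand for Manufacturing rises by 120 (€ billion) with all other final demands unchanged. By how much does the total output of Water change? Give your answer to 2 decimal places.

I − A =
  [   0.70    -0.25]
  [  -0.35     0.90]
det(I−A) = (0.70)(0.90) − (-0.25)(-0.35) = 0.5425
adj(I−A) = [[0.90, 0.25], [0.35, 0.70]]
(I − A)⁻¹ = adj(I−A) / det(I−A) ≈
  [   1.6590     0.4608]
  [   0.6452     1.2903]
Δx = (I − A)⁻¹ Δd with Δd having +120 in the Manufacturing component and 0 elsewhere.
So Δx_W = L_WM · (+120), where L_WM = adj(I−A)_WM / det(I−A) = 0.35 / 0.5425.
Δx_W = 0.35 × (+120) / 0.5425 = 42.00 / 0.5425 ≈ 77.42.

Δx_W = 77.42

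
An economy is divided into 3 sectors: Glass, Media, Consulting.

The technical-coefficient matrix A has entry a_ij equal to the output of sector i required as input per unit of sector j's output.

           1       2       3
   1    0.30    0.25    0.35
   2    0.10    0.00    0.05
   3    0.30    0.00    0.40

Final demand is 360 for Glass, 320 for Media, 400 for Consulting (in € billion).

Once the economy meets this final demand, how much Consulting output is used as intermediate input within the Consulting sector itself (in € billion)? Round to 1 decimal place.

z_33 = 542.8

I − A =
  [   0.70    -0.25    -0.35]
  [  -0.10     1.00    -0.05]
  [  -0.30     0.00     0.60]
Cofactors of I−A, C_ij = (−1)^(i+j)·(minor ij) (rows/columns in the sector order above):
  C_11 = (1.00)(0.60) − (-0.05)(0.00) = 0.6000
  C_12 = −[(-0.10)(0.60) − (-0.05)(-0.30)] = 0.0750
  C_13 = (-0.10)(0.00) − (1.00)(-0.30) = 0.3000
  C_21 = −[(-0.25)(0.60) − (-0.35)(0.00)] = 0.1500
  C_22 = (0.70)(0.60) − (-0.35)(-0.30) = 0.3150
  C_23 = −[(0.70)(0.00) − (-0.25)(-0.30)] = 0.0750
  C_31 = (-0.25)(-0.05) − (-0.35)(1.00) = 0.3625
  C_32 = −[(0.70)(-0.05) − (-0.35)(-0.10)] = 0.0700
  C_33 = (0.70)(1.00) − (-0.25)(-0.10) = 0.6750
det(I−A) = Σ_j (I−A)_1j·C_1j = (0.70)(0.6000) + (-0.25)(0.0750) + (-0.35)(0.3000) = 0.29625
adj(I−A) = Cᵀ =
  [ 0.6000   0.1500   0.3625]
  [ 0.0750   0.3150   0.0700]
  [ 0.3000   0.0750   0.6750]
(I − A)⁻¹ = adj(I−A) / det(I−A) ≈
  [   2.0253     0.5063     1.2236]
  [   0.2532     1.0633     0.2363]
  [   1.0127     0.2532     2.2785]
First solve x = (I − A)⁻¹ d = adj(I−A)·d / det(I−A); in particular x_3 = (0.3000·360 + 0.0750·320 + 0.6750·400) / 0.29625 = 402.00 / 0.29625 ≈ 1356.962.
Intermediate flow from 3 to 3: z_33 = a_33 · x_3 = 0.40 × 402.00 / 0.29625 = 160.80 / 0.29625 ≈ 542.8.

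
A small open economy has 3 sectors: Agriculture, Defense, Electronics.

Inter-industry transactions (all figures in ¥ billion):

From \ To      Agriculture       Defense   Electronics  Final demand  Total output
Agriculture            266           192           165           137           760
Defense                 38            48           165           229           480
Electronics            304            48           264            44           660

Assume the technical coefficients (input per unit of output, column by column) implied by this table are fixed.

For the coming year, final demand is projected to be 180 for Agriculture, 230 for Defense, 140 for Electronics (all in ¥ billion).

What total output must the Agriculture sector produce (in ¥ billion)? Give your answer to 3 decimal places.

x_1 = 1039.948

Technical coefficients a_ij = z_ij / X_j:
  a_11 = 266/760 = 0.35, a_21 = 38/760 = 0.05, a_31 = 304/760 = 0.40
  a_12 = 192/480 = 0.40, a_22 = 48/480 = 0.10, a_32 = 48/480 = 0.10
  a_13 = 165/660 = 0.25, a_23 = 165/660 = 0.25, a_33 = 264/660 = 0.40
I − A =
  [   0.65    -0.40    -0.25]
  [  -0.05     0.90    -0.25]
  [  -0.40    -0.10     0.60]
Cofactors of I−A, C_ij = (−1)^(i+j)·(minor ij) (rows/columns in the sector order above):
  C_11 = (0.90)(0.60) − (-0.25)(-0.10) = 0.5150
  C_12 = −[(-0.05)(0.60) − (-0.25)(-0.40)] = 0.1300
  C_13 = (-0.05)(-0.10) − (0.90)(-0.40) = 0.3650
  C_21 = −[(-0.40)(0.60) − (-0.25)(-0.10)] = 0.2650
  C_22 = (0.65)(0.60) − (-0.25)(-0.40) = 0.2900
  C_23 = −[(0.65)(-0.10) − (-0.40)(-0.40)] = 0.2250
  C_31 = (-0.40)(-0.25) − (-0.25)(0.90) = 0.3250
  C_32 = −[(0.65)(-0.25) − (-0.25)(-0.05)] = 0.1750
  C_33 = (0.65)(0.90) − (-0.40)(-0.05) = 0.5650
det(I−A) = Σ_j (I−A)_1j·C_1j = (0.65)(0.5150) + (-0.40)(0.1300) + (-0.25)(0.3650) = 0.1915
adj(I−A) = Cᵀ =
  [ 0.5150   0.2650   0.3250]
  [ 0.1300   0.2900   0.1750]
  [ 0.3650   0.2250   0.5650]
(I − A)⁻¹ = adj(I−A) / det(I−A) ≈
  [   2.6893     1.3838     1.6971]
  [   0.6789     1.5144     0.9138]
  [   1.9060     1.1749     2.9504]
x = (I − A)⁻¹ d = adj(I−A)·d / det(I−A), with det(I−A) = 0.1915:
  x_1 = (0.5150·180 + 0.2650·230 + 0.3250·140) / 0.1915 = 199.15 / 0.1915 ≈ 1039.948
  x_2 = (0.1300·180 + 0.2900·230 + 0.1750·140) / 0.1915 = 114.60 / 0.1915 ≈ 598.433
  x_3 = (0.3650·180 + 0.2250·230 + 0.5650·140) / 0.1915 = 196.55 / 0.1915 ≈ 1026.371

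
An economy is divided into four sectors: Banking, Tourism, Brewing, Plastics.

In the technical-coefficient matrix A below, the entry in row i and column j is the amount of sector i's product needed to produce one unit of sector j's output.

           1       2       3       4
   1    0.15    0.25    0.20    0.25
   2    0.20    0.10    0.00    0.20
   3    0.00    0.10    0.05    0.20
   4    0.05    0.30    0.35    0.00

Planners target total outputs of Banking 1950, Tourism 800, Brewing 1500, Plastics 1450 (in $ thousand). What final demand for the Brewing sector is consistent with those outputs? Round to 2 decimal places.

d_3 = 1055.00

I − A =
  [   0.85    -0.25    -0.20    -0.25]
  [  -0.20     0.90     0.00    -0.20]
  [   0.00    -0.10     0.95    -0.20]
  [  -0.05    -0.30    -0.35     1.00]
d = (I − A) x:
  d_1 = (+0.85)·1950 + (-0.25)·800 + (-0.20)·1500 + (-0.25)·1450 = 795.00
  d_2 = (-0.20)·1950 + (+0.90)·800 + (+0.00)·1500 + (-0.20)·1450 = 40.00
  d_3 = (+0.00)·1950 + (-0.10)·800 + (+0.95)·1500 + (-0.20)·1450 = 1055.00
  d_4 = (-0.05)·1950 + (-0.30)·800 + (-0.35)·1500 + (+1.00)·1450 = 587.50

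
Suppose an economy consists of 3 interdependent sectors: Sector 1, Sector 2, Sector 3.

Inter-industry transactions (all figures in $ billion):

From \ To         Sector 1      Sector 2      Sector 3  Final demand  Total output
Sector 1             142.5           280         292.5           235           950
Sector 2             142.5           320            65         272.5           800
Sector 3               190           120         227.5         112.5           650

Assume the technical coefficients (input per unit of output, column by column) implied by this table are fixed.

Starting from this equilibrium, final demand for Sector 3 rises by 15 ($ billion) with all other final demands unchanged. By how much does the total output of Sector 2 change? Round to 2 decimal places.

Technical coefficients a_ij = z_ij / X_j:
  a_11 = 142.5/950 = 0.15, a_21 = 142.5/950 = 0.15, a_31 = 190/950 = 0.20
  a_12 = 280/800 = 0.35, a_22 = 320/800 = 0.40, a_32 = 120/800 = 0.15
  a_13 = 292.5/650 = 0.45, a_23 = 65/650 = 0.10, a_33 = 227.5/650 = 0.35
I − A =
  [   0.85    -0.35    -0.45]
  [  -0.15     0.60    -0.10]
  [  -0.20    -0.15     0.65]
Cofactors of I−A, C_ij = (−1)^(i+j)·(minor ij) (rows/columns in the sector order above):
  C_11 = (0.60)(0.65) − (-0.10)(-0.15) = 0.3750
  C_12 = −[(-0.15)(0.65) − (-0.10)(-0.20)] = 0.1175
  C_13 = (-0.15)(-0.15) − (0.60)(-0.20) = 0.1425
  C_21 = −[(-0.35)(0.65) − (-0.45)(-0.15)] = 0.2950
  C_22 = (0.85)(0.65) − (-0.45)(-0.20) = 0.4625
  C_23 = −[(0.85)(-0.15) − (-0.35)(-0.20)] = 0.1975
  C_31 = (-0.35)(-0.10) − (-0.45)(0.60) = 0.3050
  C_32 = −[(0.85)(-0.10) − (-0.45)(-0.15)] = 0.1525
  C_33 = (0.85)(0.60) − (-0.35)(-0.15) = 0.4575
det(I−A) = Σ_j (I−A)_1j·C_1j = (0.85)(0.3750) + (-0.35)(0.1175) + (-0.45)(0.1425) = 0.2135
adj(I−A) = Cᵀ =
  [ 0.3750   0.2950   0.3050]
  [ 0.1175   0.4625   0.1525]
  [ 0.1425   0.1975   0.4575]
(I − A)⁻¹ = adj(I−A) / det(I−A) ≈
  [   1.7564     1.3817     1.4286]
  [   0.5504     2.1663     0.7143]
  [   0.6674     0.9251     2.1429]
Δx = (I − A)⁻¹ Δd with Δd having +15 in the Sector 3 component and 0 elsewhere.
So Δx_2 = L_23 · (+15), where L_23 = adj(I−A)_23 / det(I−A) = 0.1525 / 0.2135.
Δx_2 = 0.1525 × (+15) / 0.2135 = 2.2875 / 0.2135 ≈ 10.71.

Δx_2 = 10.71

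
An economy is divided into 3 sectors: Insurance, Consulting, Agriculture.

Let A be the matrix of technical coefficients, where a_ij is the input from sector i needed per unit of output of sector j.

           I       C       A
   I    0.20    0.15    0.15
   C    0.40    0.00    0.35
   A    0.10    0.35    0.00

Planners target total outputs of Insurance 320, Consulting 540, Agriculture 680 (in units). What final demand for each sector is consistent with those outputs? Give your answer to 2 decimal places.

I − A =
  [   0.80    -0.15    -0.15]
  [  -0.40     1.00    -0.35]
  [  -0.10    -0.35     1.00]
d = (I − A) x:
  d_I = (+0.80)·320 + (-0.15)·540 + (-0.15)·680 = 73.00
  d_C = (-0.40)·320 + (+1.00)·540 + (-0.35)·680 = 174.00
  d_A = (-0.10)·320 + (-0.35)·540 + (+1.00)·680 = 459.00

d_I = 73.00, d_C = 174.00, d_A = 459.00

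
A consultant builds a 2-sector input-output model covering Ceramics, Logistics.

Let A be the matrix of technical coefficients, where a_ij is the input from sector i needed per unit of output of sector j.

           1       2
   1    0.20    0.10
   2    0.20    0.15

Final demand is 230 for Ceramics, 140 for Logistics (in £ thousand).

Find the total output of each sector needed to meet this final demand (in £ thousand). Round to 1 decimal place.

x_1 = 317.4, x_2 = 239.4

I − A =
  [   0.80    -0.10]
  [  -0.20     0.85]
det(I−A) = (0.80)(0.85) − (-0.10)(-0.20) = 0.6600
adj(I−A) = [[0.85, 0.10], [0.20, 0.80]]
(I − A)⁻¹ = adj(I−A) / det(I−A) ≈
  [   1.2879     0.1515]
  [   0.3030     1.2121]
x = (I − A)⁻¹ d = adj(I−A)·d / det(I−A), with det(I−A) = 0.6600:
  x_1 = (0.85·230 + 0.10·140) / 0.6600 = 209.50 / 0.6600 ≈ 317.4
  x_2 = (0.20·230 + 0.80·140) / 0.6600 = 158.00 / 0.6600 ≈ 239.4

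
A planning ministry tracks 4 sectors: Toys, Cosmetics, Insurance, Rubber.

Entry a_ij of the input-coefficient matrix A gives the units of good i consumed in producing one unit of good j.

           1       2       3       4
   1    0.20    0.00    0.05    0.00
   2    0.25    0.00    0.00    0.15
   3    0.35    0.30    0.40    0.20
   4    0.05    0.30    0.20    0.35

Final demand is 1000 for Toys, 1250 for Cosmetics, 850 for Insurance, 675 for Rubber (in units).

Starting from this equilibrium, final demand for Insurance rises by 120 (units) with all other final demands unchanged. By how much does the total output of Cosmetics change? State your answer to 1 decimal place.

Δx_2 = 16.5

I − A =
  [   0.80     0.00    -0.05     0.00]
  [  -0.25     1.00     0.00    -0.15]
  [  -0.35    -0.30     0.60    -0.20]
  [  -0.05    -0.30    -0.20     0.65]
Compute the cofactors C_ij = (−1)^(i+j)·(3×3 minor ij) of I−A; the adjugate is their transpose:
adj(I−A) = Cᵀ =
  [ 0.314000   0.012750   0.030250   0.012250]
  [ 0.102500   0.268125   0.032500   0.071875]
  [ 0.287750   0.204000   0.484000   0.196000]
  [ 0.160000   0.187500   0.166250   0.458750]
det(I−A) = Σ_j (I−A)_1j·C_1j = (0.80)(0.314000) + (0.00)(0.102500) + (-0.05)(0.287750) + (0.00)(0.160000) = 0.2368125
(I − A)⁻¹ = adj(I−A) / det(I−A) ≈
  [   1.3259     0.0538     0.1277     0.0517]
  [   0.4328     1.1322     0.1372     0.3035]
  [   1.2151     0.8614     2.0438     0.8277]
  [   0.6756     0.7918     0.7020     1.9372]
Δx = (I − A)⁻¹ Δd with Δd having +120 in the Insurance component and 0 elsewhere.
So Δx_2 = L_23 · (+120), where L_23 = adj(I−A)_23 / det(I−A) = 0.032500 / 0.2368125.
Δx_2 = 0.032500 × (+120) / 0.2368125 = 3.90 / 0.2368125 ≈ 16.5.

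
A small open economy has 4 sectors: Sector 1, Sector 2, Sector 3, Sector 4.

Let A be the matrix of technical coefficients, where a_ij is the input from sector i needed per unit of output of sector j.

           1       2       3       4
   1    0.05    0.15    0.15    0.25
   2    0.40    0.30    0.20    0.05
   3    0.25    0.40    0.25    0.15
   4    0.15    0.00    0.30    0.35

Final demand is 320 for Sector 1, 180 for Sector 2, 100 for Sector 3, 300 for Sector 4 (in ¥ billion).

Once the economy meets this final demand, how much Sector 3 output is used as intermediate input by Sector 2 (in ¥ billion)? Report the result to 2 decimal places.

z_32 = 627.50

I − A =
  [   0.95    -0.15    -0.15    -0.25]
  [  -0.40     0.70    -0.20    -0.05]
  [  -0.25    -0.40     0.75    -0.15]
  [  -0.15     0.00    -0.30     0.65]
Compute the cofactors C_ij = (−1)^(i+j)·(3×3 minor ij) of I−A; the adjugate is their transpose:
adj(I−A) = Cᵀ =
  [ 0.251750   0.135375   0.142500   0.140125]
  [ 0.223375   0.345750   0.200375   0.158750]
  [ 0.236500   0.259750   0.365875   0.195375]
  [ 0.167250   0.151125   0.201750   0.320000]
det(I−A) = Σ_j (I−A)_1j·C_1j = (0.95)(0.251750) + (-0.15)(0.223375) + (-0.15)(0.236500) + (-0.25)(0.167250) = 0.12836875
(I − A)⁻¹ = adj(I−A) / det(I−A) ≈
  [   1.9611     1.0546     1.1101     1.0916]
  [   1.7401     2.6934     1.5609     1.2367]
  [   1.8423     2.0235     2.8502     1.5220]
  [   1.3029     1.1773     1.5716     2.4928]
First solve x = (I − A)⁻¹ d = adj(I−A)·d / det(I−A); in particular x_2 = (0.223375·320 + 0.345750·180 + 0.200375·100 + 0.158750·300) / 0.12836875 = 201.3775 / 0.12836875 ≈ 1568.7424.
Intermediate flow from 3 to 2: z_32 = a_32 · x_2 = 0.40 × 201.3775 / 0.12836875 = 80.551 / 0.12836875 ≈ 627.50.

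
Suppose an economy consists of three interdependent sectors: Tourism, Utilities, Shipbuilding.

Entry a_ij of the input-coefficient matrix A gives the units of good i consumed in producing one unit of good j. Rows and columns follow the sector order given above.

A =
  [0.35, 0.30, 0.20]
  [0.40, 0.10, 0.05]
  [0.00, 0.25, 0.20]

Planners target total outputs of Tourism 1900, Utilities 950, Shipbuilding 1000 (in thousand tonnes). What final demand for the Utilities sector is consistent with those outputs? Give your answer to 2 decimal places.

I − A =
  [   0.65    -0.30    -0.20]
  [  -0.40     0.90    -0.05]
  [   0.00    -0.25     0.80]
d = (I − A) x:
  d_1 = (+0.65)·1900 + (-0.30)·950 + (-0.20)·1000 = 750.00
  d_2 = (-0.40)·1900 + (+0.90)·950 + (-0.05)·1000 = 45.00
  d_3 = (+0.00)·1900 + (-0.25)·950 + (+0.80)·1000 = 562.50

d_2 = 45.00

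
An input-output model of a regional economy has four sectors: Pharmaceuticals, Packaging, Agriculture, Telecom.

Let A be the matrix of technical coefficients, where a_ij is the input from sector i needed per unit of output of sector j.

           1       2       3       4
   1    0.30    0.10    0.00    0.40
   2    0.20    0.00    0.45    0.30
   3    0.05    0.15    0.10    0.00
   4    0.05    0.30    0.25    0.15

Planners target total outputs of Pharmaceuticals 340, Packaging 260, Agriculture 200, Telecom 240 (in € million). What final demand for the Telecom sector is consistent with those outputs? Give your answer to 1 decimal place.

I − A =
  [   0.70    -0.10     0.00    -0.40]
  [  -0.20     1.00    -0.45    -0.30]
  [  -0.05    -0.15     0.90     0.00]
  [  -0.05    -0.30    -0.25     0.85]
d = (I − A) x:
  d_1 = (+0.70)·340 + (-0.10)·260 + (+0.00)·200 + (-0.40)·240 = 116.0
  d_2 = (-0.20)·340 + (+1.00)·260 + (-0.45)·200 + (-0.30)·240 = 30.0
  d_3 = (-0.05)·340 + (-0.15)·260 + (+0.90)·200 + (+0.00)·240 = 124.0
  d_4 = (-0.05)·340 + (-0.30)·260 + (-0.25)·200 + (+0.85)·240 = 59.0

d_4 = 59.0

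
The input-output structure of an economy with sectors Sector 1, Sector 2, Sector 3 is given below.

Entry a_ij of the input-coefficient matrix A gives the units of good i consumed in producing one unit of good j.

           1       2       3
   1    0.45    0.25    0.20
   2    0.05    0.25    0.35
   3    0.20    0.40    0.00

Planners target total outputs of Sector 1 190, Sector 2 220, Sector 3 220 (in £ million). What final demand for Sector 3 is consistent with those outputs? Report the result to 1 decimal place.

d_3 = 94.0

I − A =
  [   0.55    -0.25    -0.20]
  [  -0.05     0.75    -0.35]
  [  -0.20    -0.40     1.00]
d = (I − A) x:
  d_1 = (+0.55)·190 + (-0.25)·220 + (-0.20)·220 = 5.5
  d_2 = (-0.05)·190 + (+0.75)·220 + (-0.35)·220 = 78.5
  d_3 = (-0.20)·190 + (-0.40)·220 + (+1.00)·220 = 94.0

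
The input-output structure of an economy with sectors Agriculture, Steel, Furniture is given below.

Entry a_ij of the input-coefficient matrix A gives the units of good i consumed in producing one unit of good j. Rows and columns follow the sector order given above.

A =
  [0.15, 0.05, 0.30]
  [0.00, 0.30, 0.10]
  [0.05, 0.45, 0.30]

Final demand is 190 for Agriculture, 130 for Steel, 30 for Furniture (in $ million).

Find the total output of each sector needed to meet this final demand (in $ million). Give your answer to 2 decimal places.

x_1 = 307.76, x_2 = 214.69, x_3 = 202.86

I − A =
  [   0.85    -0.05    -0.30]
  [   0.00     0.70    -0.10]
  [  -0.05    -0.45     0.70]
Cofactors of I−A, C_ij = (−1)^(i+j)·(minor ij) (rows/columns in the sector order above):
  C_11 = (0.70)(0.70) − (-0.10)(-0.45) = 0.4450
  C_12 = −[(0.00)(0.70) − (-0.10)(-0.05)] = 0.0050
  C_13 = (0.00)(-0.45) − (0.70)(-0.05) = 0.0350
  C_21 = −[(-0.05)(0.70) − (-0.30)(-0.45)] = 0.1700
  C_22 = (0.85)(0.70) − (-0.30)(-0.05) = 0.5800
  C_23 = −[(0.85)(-0.45) − (-0.05)(-0.05)] = 0.3850
  C_31 = (-0.05)(-0.10) − (-0.30)(0.70) = 0.2150
  C_32 = −[(0.85)(-0.10) − (-0.30)(0.00)] = 0.0850
  C_33 = (0.85)(0.70) − (-0.05)(0.00) = 0.5950
det(I−A) = Σ_j (I−A)_1j·C_1j = (0.85)(0.4450) + (-0.05)(0.0050) + (-0.30)(0.0350) = 0.3675
adj(I−A) = Cᵀ =
  [ 0.4450   0.1700   0.2150]
  [ 0.0050   0.5800   0.0850]
  [ 0.0350   0.3850   0.5950]
(I − A)⁻¹ = adj(I−A) / det(I−A) ≈
  [   1.2109     0.4626     0.5850]
  [   0.0136     1.5782     0.2313]
  [   0.0952     1.0476     1.6190]
x = (I − A)⁻¹ d = adj(I−A)·d / det(I−A), with det(I−A) = 0.3675:
  x_1 = (0.4450·190 + 0.1700·130 + 0.2150·30) / 0.3675 = 113.10 / 0.3675 ≈ 307.76
  x_2 = (0.0050·190 + 0.5800·130 + 0.0850·30) / 0.3675 = 78.90 / 0.3675 ≈ 214.69
  x_3 = (0.0350·190 + 0.3850·130 + 0.5950·30) / 0.3675 = 74.55 / 0.3675 ≈ 202.86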